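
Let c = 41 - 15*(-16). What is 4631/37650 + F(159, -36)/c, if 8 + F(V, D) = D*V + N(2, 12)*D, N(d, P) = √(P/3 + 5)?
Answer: -218574689/10579650 ≈ -20.660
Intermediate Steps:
N(d, P) = √(5 + P/3) (N(d, P) = √(P*(⅓) + 5) = √(P/3 + 5) = √(5 + P/3))
F(V, D) = -8 + 3*D + D*V (F(V, D) = -8 + (D*V + (√(45 + 3*12)/3)*D) = -8 + (D*V + (√(45 + 36)/3)*D) = -8 + (D*V + (√81/3)*D) = -8 + (D*V + ((⅓)*9)*D) = -8 + (D*V + 3*D) = -8 + (3*D + D*V) = -8 + 3*D + D*V)
c = 281 (c = 41 + 240 = 281)
4631/37650 + F(159, -36)/c = 4631/37650 + (-8 + 3*(-36) - 36*159)/281 = 4631*(1/37650) + (-8 - 108 - 5724)*(1/281) = 4631/37650 - 5840*1/281 = 4631/37650 - 5840/281 = -218574689/10579650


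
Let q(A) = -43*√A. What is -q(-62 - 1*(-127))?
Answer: 43*√65 ≈ 346.68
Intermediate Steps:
-q(-62 - 1*(-127)) = -(-43)*√(-62 - 1*(-127)) = -(-43)*√(-62 + 127) = -(-43)*√65 = 43*√65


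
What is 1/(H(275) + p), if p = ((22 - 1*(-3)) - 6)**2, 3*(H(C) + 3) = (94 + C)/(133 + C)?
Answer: 136/48729 ≈ 0.0027909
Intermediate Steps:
H(C) = -3 + (94 + C)/(3*(133 + C)) (H(C) = -3 + ((94 + C)/(133 + C))/3 = -3 + (94 + C)/(3*(133 + C)))
p = 361 (p = ((22 + 3) - 6)**2 = (25 - 6)**2 = 19**2 = 361)
1/(H(275) + p) = 1/((-1103 - 8*275)/(3*(133 + 275)) + 361) = 1/((1/3)*(-1103 - 2200)/408 + 361) = 1/((1/3)*(1/408)*(-3303) + 361) = 1/(-367/136 + 361) = 1/(48729/136) = 136/48729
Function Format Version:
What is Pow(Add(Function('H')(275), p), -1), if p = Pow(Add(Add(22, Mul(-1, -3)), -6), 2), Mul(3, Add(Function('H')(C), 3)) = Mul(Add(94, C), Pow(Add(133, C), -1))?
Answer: Rational(136, 48729) ≈ 0.0027909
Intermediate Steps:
Function('H')(C) = Add(-3, Mul(Rational(1, 3), Pow(Add(133, C), -1), Add(94, C))) (Function('H')(C) = Add(-3, Mul(Rational(1, 3), Mul(Add(94, C), Pow(Add(133, C), -1)))) = Add(-3, Mul(Rational(1, 3), Mul(Pow(Add(133, C), -1), Add(94, C)))) = Add(-3, Mul(Rational(1, 3), Pow(Add(133, C), -1), Add(94, C))))
p = 361 (p = Pow(Add(Add(22, 3), -6), 2) = Pow(Add(25, -6), 2) = Pow(19, 2) = 361)
Pow(Add(Function('H')(275), p), -1) = Pow(Add(Mul(Rational(1, 3), Pow(Add(133, 275), -1), Add(-1103, Mul(-8, 275))), 361), -1) = Pow(Add(Mul(Rational(1, 3), Pow(408, -1), Add(-1103, -2200)), 361), -1) = Pow(Add(Mul(Rational(1, 3), Rational(1, 408), -3303), 361), -1) = Pow(Add(Rational(-367, 136), 361), -1) = Pow(Rational(48729, 136), -1) = Rational(136, 48729)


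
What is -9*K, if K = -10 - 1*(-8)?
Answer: 18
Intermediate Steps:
K = -2 (K = -10 + 8 = -2)
-9*K = -9*(-2) = 18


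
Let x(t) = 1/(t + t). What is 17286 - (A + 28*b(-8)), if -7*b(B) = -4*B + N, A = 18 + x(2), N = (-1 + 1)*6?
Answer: 69583/4 ≈ 17396.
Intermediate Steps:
x(t) = 1/(2*t)
N = 0 (N = 0*6 = 0)
A = 73/4 (A = 18 + (1/2)/2 = 18 + (1/2)*(1/2) = 18 + 1/4 = 73/4 ≈ 18.250)
b(B) = 4*B/7 (b(B) = -(-4*B + 0)/7 = -(-4)*B/7 = 4*B/7)
17286 - (A + 28*b(-8)) = 17286 - (73/4 + 28*((4/7)*(-8))) = 17286 - (73/4 + 28*(-32/7)) = 17286 - (73/4 - 128) = 17286 - 1*(-439/4) = 17286 + 439/4 = 69583/4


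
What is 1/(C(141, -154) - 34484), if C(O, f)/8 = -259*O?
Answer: -1/326636 ≈ -3.0615e-6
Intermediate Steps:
C(O, f) = -2072*O (C(O, f) = 8*(-259*O) = -2072*O)
1/(C(141, -154) - 34484) = 1/(-2072*141 - 34484) = 1/(-292152 - 34484) = 1/(-326636) = -1/326636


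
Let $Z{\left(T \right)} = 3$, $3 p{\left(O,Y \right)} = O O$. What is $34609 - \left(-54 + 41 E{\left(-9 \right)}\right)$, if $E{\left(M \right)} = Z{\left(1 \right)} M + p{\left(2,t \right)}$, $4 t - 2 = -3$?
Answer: $\frac{107146}{3} \approx 35715.0$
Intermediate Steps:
$t = - \frac{1}{4}$ ($t = \frac{1}{2} + \frac{1}{4} \left(-3\right) = \frac{1}{2} - \frac{3}{4} = - \frac{1}{4} \approx -0.25$)
$p{\left(O,Y \right)} = \frac{O^{2}}{3}$ ($p{\left(O,Y \right)} = \frac{O O}{3} = \frac{O^{2}}{3}$)
$E{\left(M \right)} = \frac{4}{3} + 3 M$ ($E{\left(M \right)} = 3 M + \frac{2^{2}}{3} = 3 M + \frac{1}{3} \cdot 4 = 3 M + \frac{4}{3} = \frac{4}{3} + 3 M$)
$34609 - \left(-54 + 41 E{\left(-9 \right)}\right) = 34609 - \left(-54 + 41 \left(\frac{4}{3} + 3 \left(-9\right)\right)\right) = 34609 - \left(-54 + 41 \left(\frac{4}{3} - 27\right)\right) = 34609 + \left(\left(-41\right) \left(- \frac{77}{3}\right) + 54\right) = 34609 + \left(\frac{3157}{3} + 54\right) = 34609 + \frac{3319}{3} = \frac{107146}{3}$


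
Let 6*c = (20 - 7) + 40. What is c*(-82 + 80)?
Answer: -53/3 ≈ -17.667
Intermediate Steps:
c = 53/6 (c = ((20 - 7) + 40)/6 = (13 + 40)/6 = (1/6)*53 = 53/6 ≈ 8.8333)
c*(-82 + 80) = 53*(-82 + 80)/6 = (53/6)*(-2) = -53/3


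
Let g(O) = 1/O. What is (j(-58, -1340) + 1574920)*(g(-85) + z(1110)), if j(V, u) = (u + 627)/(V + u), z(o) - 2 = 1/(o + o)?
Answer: 165247107635269/52760520 ≈ 3.1320e+6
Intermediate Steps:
z(o) = 2 + 1/(2*o) (z(o) = 2 + 1/(o + o) = 2 + 1/(2*o))
j(V, u) = (627 + u)/(V + u)
(j(-58, -1340) + 1574920)*(g(-85) + z(1110)) = ((627 - 1340)/(-58 - 1340) + 1574920)*(1/(-85) + (2 + (½)/1110)) = (-713/(-1398) + 1574920)*(-1/85 + (2 + (½)*(1/1110))) = (-1/1398*(-713) + 1574920)*(-1/85 + (2 + 1/2220)) = (713/1398 + 1574920)*(-1/85 + 4441/2220) = (2201738873/1398)*(75053/37740) = 165247107635269/52760520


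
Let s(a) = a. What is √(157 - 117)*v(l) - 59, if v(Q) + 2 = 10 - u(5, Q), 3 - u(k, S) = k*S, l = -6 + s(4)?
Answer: -59 - 10*√10 ≈ -90.623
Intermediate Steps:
l = -2 (l = -6 + 4 = -2)
u(k, S) = 3 - S*k (u(k, S) = 3 - k*S = 3 - S*k)
v(Q) = 5 + 5*Q (v(Q) = -2 + (10 - (3 - 1*Q*5)) = -2 + (10 - (3 - 5*Q)) = -2 + (10 + (-3 + 5*Q)) = -2 + (7 + 5*Q) = 5 + 5*Q)
√(157 - 117)*v(l) - 59 = √(157 - 117)*(5 + 5*(-2)) - 59 = √40*(5 - 10) - 59 = (2*√10)*(-5) - 59 = -10*√10 - 59 = -59 - 10*√10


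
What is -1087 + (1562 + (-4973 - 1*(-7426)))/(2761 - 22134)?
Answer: -21062466/19373 ≈ -1087.2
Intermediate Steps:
-1087 + (1562 + (-4973 - 1*(-7426)))/(2761 - 22134) = -1087 + (1562 + (-4973 + 7426))/(-19373) = -1087 + (1562 + 2453)*(-1/19373) = -1087 + 4015*(-1/19373) = -1087 - 4015/19373 = -21062466/19373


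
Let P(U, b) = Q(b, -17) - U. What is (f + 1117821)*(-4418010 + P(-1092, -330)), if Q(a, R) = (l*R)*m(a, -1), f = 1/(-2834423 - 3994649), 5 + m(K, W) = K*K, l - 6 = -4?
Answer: -15495126297130315907/1707268 ≈ -9.0760e+12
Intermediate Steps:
l = 2 (l = 6 - 4 = 2)
m(K, W) = -5 + K**2 (m(K, W) = -5 + K*K = -5 + K**2)
f = -1/6829072 (f = 1/(-6829072) = -1/6829072 ≈ -1.4643e-7)
Q(a, R) = 2*R*(-5 + a**2) (Q(a, R) = (2*R)*(-5 + a**2) = 2*R*(-5 + a**2))
P(U, b) = 170 - U - 34*b**2 (P(U, b) = 2*(-17)*(-5 + b**2) - U = (170 - 34*b**2) - U = 170 - U - 34*b**2)
(f + 1117821)*(-4418010 + P(-1092, -330)) = (-1/6829072 + 1117821)*(-4418010 + (170 - 1*(-1092) - 34*(-330)**2)) = 7633680092111*(-4418010 + (170 + 1092 - 34*108900))/6829072 = 7633680092111*(-4418010 + (170 + 1092 - 3702600))/6829072 = 7633680092111*(-4418010 - 3701338)/6829072 = (7633680092111/6829072)*(-8119348) = -15495126297130315907/1707268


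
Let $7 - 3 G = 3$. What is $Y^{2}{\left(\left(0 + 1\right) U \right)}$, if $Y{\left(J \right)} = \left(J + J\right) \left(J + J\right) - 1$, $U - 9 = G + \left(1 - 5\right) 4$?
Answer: $\frac{1315609}{81} \approx 16242.0$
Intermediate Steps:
$G = \frac{4}{3}$ ($G = \frac{7}{3} - 1 = \frac{4}{3} \approx 1.3333$)
$U = - \frac{17}{3}$ ($U = 9 + \left(\frac{4}{3} + \left(1 - 5\right) 4\right) = 9 + \left(\frac{4}{3} - 16\right) = 9 - \frac{44}{3} = - \frac{17}{3} \approx -5.6667$)
$Y{\left(J \right)} = -1 + 4 J^{2}$ ($Y{\left(J \right)} = 2 J 2 J - 1 = 4 J^{2} - 1 = -1 + 4 J^{2}$)
$Y^{2}{\left(\left(0 + 1\right) U \right)} = \left(-1 + 4 \left(\left(0 + 1\right) \left(- \frac{17}{3}\right)\right)^{2}\right)^{2} = \left(-1 + 4 \left(1 \left(- \frac{17}{3}\right)\right)^{2}\right)^{2} = \left(-1 + 4 \left(- \frac{17}{3}\right)^{2}\right)^{2} = \left(-1 + 4 \cdot \frac{289}{9}\right)^{2} = \left(-1 + \frac{1156}{9}\right)^{2} = \left(\frac{1147}{9}\right)^{2} = \frac{1315609}{81}$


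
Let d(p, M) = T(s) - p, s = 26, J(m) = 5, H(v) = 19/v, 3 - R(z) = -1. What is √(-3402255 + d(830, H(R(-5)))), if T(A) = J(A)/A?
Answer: I*√2300485330/26 ≈ 1844.7*I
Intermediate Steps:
R(z) = 4 (R(z) = 3 - 1*(-1) = 3 + 1 = 4)
T(A) = 5/A
d(p, M) = 5/26 - p
√(-3402255 + d(830, H(R(-5)))) = √(-3402255 + (5/26 - 1*830)) = √(-3402255 + (5/26 - 830)) = √(-3402255 - 21575/26) = √(-88480205/26) = I*√2300485330/26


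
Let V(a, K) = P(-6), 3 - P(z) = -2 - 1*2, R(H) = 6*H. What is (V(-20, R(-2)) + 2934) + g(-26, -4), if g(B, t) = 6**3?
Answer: 3157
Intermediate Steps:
P(z) = 7 (P(z) = 3 - (-2 - 1*2) = 3 - (-2 - 2) = 3 - 1*(-4) = 3 + 4 = 7)
V(a, K) = 7
g(B, t) = 216
(V(-20, R(-2)) + 2934) + g(-26, -4) = (7 + 2934) + 216 = 2941 + 216 = 3157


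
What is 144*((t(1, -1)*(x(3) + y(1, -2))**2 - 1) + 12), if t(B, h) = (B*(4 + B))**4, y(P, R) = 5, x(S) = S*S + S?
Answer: 26011584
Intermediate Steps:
x(S) = S + S**2 (x(S) = S**2 + S = S + S**2)
t(B, h) = B**4*(4 + B)**4
144*((t(1, -1)*(x(3) + y(1, -2))**2 - 1) + 12) = 144*(((1**4*(4 + 1)**4)*(3*(1 + 3) + 5)**2 - 1) + 12) = 144*(((1*5**4)*(3*4 + 5)**2 - 1) + 12) = 144*(((1*625)*(12 + 5)**2 - 1) + 12) = 144*((625*17**2 - 1) + 12) = 144*((625*289 - 1) + 12) = 144*((180625 - 1) + 12) = 144*(180624 + 12) = 144*180636 = 26011584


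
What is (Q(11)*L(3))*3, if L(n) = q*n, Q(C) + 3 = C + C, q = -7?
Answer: -1197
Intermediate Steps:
Q(C) = -3 + 2*C (Q(C) = -3 + (C + C) = -3 + 2*C)
L(n) = -7*n
(Q(11)*L(3))*3 = ((-3 + 2*11)*(-7*3))*3 = ((-3 + 22)*(-21))*3 = (19*(-21))*3 = -399*3 = -1197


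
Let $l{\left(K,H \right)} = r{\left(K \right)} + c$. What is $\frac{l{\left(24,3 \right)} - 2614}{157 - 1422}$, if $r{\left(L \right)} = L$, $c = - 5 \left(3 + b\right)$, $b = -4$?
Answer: $\frac{47}{23} \approx 2.0435$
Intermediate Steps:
$c = 5$ ($c = - 5 \left(3 - 4\right) = \left(-5\right) \left(-1\right) = 5$)
$l{\left(K,H \right)} = 5 + K$ ($l{\left(K,H \right)} = K + 5 = 5 + K$)
$\frac{l{\left(24,3 \right)} - 2614}{157 - 1422} = \frac{\left(5 + 24\right) - 2614}{157 - 1422} = \frac{29 - 2614}{-1265} = \left(-2585\right) \left(- \frac{1}{1265}\right) = \frac{47}{23}$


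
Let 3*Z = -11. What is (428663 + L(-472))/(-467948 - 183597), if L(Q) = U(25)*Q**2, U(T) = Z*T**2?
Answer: 1530354011/1954635 ≈ 782.94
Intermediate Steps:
Z = -11/3 (Z = (1/3)*(-11) = -11/3 ≈ -3.6667)
U(T) = -11*T**2/3
L(Q) = -6875*Q**2/3 (L(Q) = (-11/3*25**2)*Q**2 = (-11/3*625)*Q**2 = -6875*Q**2/3)
(428663 + L(-472))/(-467948 - 183597) = (428663 - 6875/3*(-472)**2)/(-467948 - 183597) = (428663 - 6875/3*222784)/(-651545) = (428663 - 1531640000/3)*(-1/651545) = -1530354011/3*(-1/651545) = 1530354011/1954635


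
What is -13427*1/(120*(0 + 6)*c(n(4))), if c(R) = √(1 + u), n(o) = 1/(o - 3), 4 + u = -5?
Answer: 13427*I*√2/2880 ≈ 6.5933*I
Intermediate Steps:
u = -9 (u = -4 - 5 = -9)
n(o) = 1/(-3 + o)
c(R) = 2*I*√2 (c(R) = √(1 - 9) = √(-8) = 2*I*√2)
-13427*1/(120*(0 + 6)*c(n(4))) = -13427*(-I*√2/(480*(0 + 6))) = -13427*(-I*√2/2880) = -(-13427)*I*√2/2880 = 13427*I*√2/2880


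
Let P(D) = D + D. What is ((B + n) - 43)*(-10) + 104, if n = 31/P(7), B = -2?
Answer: 3723/7 ≈ 531.86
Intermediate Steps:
P(D) = 2*D
n = 31/14 (n = 31/((2*7)) = 31/14 ≈ 2.2143)
((B + n) - 43)*(-10) + 104 = ((-2 + 31/14) - 43)*(-10) + 104 = (3/14 - 43)*(-10) + 104 = -599/14*(-10) + 104 = 2995/7 + 104 = 3723/7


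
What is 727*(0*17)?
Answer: 0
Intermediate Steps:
727*(0*17) = 727*0 = 0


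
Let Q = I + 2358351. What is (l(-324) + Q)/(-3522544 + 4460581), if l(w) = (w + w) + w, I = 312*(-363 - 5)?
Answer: 747521/312679 ≈ 2.3907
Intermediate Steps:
I = -114816 (I = 312*(-368) = -114816)
l(w) = 3*w (l(w) = 2*w + w = 3*w)
Q = 2243535 (Q = -114816 + 2358351 = 2243535)
(l(-324) + Q)/(-3522544 + 4460581) = (3*(-324) + 2243535)/(-3522544 + 4460581) = (-972 + 2243535)/938037 = 2242563*(1/938037) = 747521/312679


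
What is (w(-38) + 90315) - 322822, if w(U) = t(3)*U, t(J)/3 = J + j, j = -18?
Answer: -230797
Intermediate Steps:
t(J) = -54 + 3*J (t(J) = 3*(J - 18) = 3*(-18 + J) = -54 + 3*J)
w(U) = -45*U (w(U) = (-54 + 3*3)*U = (-54 + 9)*U = -45*U)
(w(-38) + 90315) - 322822 = (-45*(-38) + 90315) - 322822 = (1710 + 90315) - 322822 = 92025 - 322822 = -230797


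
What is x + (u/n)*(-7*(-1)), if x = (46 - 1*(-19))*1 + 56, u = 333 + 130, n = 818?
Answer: 102219/818 ≈ 124.96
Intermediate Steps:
u = 463
x = 121 (x = (46 + 19)*1 + 56 = 65*1 + 56 = 65 + 56 = 121)
x + (u/n)*(-7*(-1)) = 121 + (463/818)*(-7*(-1)) = 121 + (463*(1/818))*7 = 121 + (463/818)*7 = 121 + 3241/818 = 102219/818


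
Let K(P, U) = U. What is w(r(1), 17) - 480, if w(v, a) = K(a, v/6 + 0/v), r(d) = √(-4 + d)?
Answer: -480 + I*√3/6 ≈ -480.0 + 0.28868*I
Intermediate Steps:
w(v, a) = v/6 (w(v, a) = v/6 + 0/v = v*(⅙) + 0 = v/6 + 0 = v/6)
w(r(1), 17) - 480 = √(-4 + 1)/6 - 480 = √(-3)/6 - 480 = (I*√3)/6 - 480 = I*√3/6 - 480 = -480 + I*√3/6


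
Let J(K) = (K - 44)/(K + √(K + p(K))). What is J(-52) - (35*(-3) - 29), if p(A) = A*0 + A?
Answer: 1222/9 + 8*I*√26/117 ≈ 135.78 + 0.34865*I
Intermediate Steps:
p(A) = A (p(A) = 0 + A = A)
J(K) = (-44 + K)/(K + √2*√K) (J(K) = (K - 44)/(K + √(K + K)) = (-44 + K)/(K + √(2*K)) = (-44 + K)/(K + √2*√K))
J(-52) - (35*(-3) - 29) = (-44 - 52)/(-52 + √2*√(-52)) - (35*(-3) - 29) = -96/(-52 + √2*(2*I*√13)) - (-105 - 29) = -96/(-52 + 2*I*√26) - 1*(-134) = -96/(-52 + 2*I*√26) + 134 = 134 - 96/(-52 + 2*I*√26)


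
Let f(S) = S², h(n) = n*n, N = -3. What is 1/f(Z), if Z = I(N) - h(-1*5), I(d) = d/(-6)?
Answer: 4/2401 ≈ 0.0016660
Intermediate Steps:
I(d) = -d/6 (I(d) = d*(-⅙) = -d/6)
h(n) = n²
Z = -49/2 (Z = -⅙*(-3) - (-1*5)² = ½ - 1*(-5)² = ½ - 1*25 = ½ - 25 = -49/2 ≈ -24.500)
1/f(Z) = 1/((-49/2)²) = 1/(2401/4) = 4/2401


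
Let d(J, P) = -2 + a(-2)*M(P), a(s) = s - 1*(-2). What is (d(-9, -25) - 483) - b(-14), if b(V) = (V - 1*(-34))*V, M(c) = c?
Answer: -205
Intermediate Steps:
a(s) = 2 + s (a(s) = s + 2 = 2 + s)
d(J, P) = -2 (d(J, P) = -2 + (2 - 2)*P = -2 + 0*P = -2 + 0 = -2)
b(V) = V*(34 + V) (b(V) = (V + 34)*V = (34 + V)*V = V*(34 + V))
(d(-9, -25) - 483) - b(-14) = (-2 - 483) - (-14)*(34 - 14) = -485 - (-14)*20 = -485 - 1*(-280) = -485 + 280 = -205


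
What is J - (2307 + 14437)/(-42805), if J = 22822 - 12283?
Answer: 64448377/6115 ≈ 10539.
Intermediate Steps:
J = 10539
J - (2307 + 14437)/(-42805) = 10539 - (2307 + 14437)/(-42805) = 10539 - 16744*(-1)/42805 = 10539 - 1*(-2392/6115) = 10539 + 2392/6115 = 64448377/6115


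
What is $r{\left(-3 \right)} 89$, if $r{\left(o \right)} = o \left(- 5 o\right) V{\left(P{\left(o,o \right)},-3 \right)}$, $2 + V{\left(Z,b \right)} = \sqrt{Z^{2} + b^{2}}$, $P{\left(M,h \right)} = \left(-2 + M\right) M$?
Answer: $8010 - 12015 \sqrt{26} \approx -53255.0$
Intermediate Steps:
$P{\left(M,h \right)} = M \left(-2 + M\right)$
$V{\left(Z,b \right)} = -2 + \sqrt{Z^{2} + b^{2}}$
$r{\left(o \right)} = - 5 o^{2} \left(-2 + \sqrt{9 + o^{2} \left(-2 + o\right)^{2}}\right)$ ($r{\left(o \right)} = o \left(- 5 o\right) \left(-2 + \sqrt{\left(o \left(-2 + o\right)\right)^{2} + \left(-3\right)^{2}}\right) = - 5 o^{2} \left(-2 + \sqrt{o^{2} \left(-2 + o\right)^{2} + 9}\right) = - 5 o^{2} \left(-2 + \sqrt{9 + o^{2} \left(-2 + o\right)^{2}}\right)$)
$r{\left(-3 \right)} 89 = 5 \left(-3\right)^{2} \left(2 - \sqrt{9 + \left(-3\right)^{2} \left(-2 - 3\right)^{2}}\right) 89 = 5 \cdot 9 \left(2 - \sqrt{9 + 9 \left(-5\right)^{2}}\right) 89 = 5 \cdot 9 \left(2 - \sqrt{9 + 9 \cdot 25}\right) 89 = 5 \cdot 9 \left(2 - \sqrt{9 + 225}\right) 89 = 5 \cdot 9 \left(2 - \sqrt{234}\right) 89 = 5 \cdot 9 \left(2 - 3 \sqrt{26}\right) 89 = \left(90 - 135 \sqrt{26}\right) 89 = 8010 - 12015 \sqrt{26}$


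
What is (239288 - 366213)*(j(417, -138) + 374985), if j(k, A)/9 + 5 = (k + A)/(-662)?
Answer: -31503771080325/662 ≈ -4.7589e+10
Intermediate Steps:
j(k, A) = -45 - 9*A/662 - 9*k/662 (j(k, A) = -45 + 9*((k + A)/(-662)) = -45 + 9*((A + k)*(-1/662)) = -45 + 9*(-A/662 - k/662) = -45 + (-9*A/662 - 9*k/662) = -45 - 9*A/662 - 9*k/662)
(239288 - 366213)*(j(417, -138) + 374985) = (239288 - 366213)*((-45 - 9/662*(-138) - 9/662*417) + 374985) = -126925*((-45 + 621/331 - 3753/662) + 374985) = -126925*(-32301/662 + 374985) = -126925*248207769/662 = -31503771080325/662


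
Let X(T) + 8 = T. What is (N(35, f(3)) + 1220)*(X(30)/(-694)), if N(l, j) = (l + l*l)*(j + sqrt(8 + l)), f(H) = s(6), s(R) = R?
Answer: -96580/347 - 13860*sqrt(43)/347 ≈ -540.25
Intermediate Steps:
X(T) = -8 + T
f(H) = 6
N(l, j) = (j + sqrt(8 + l))*(l + l**2) (N(l, j) = (l + l**2)*(j + sqrt(8 + l)) = (j + sqrt(8 + l))*(l + l**2))
(N(35, f(3)) + 1220)*(X(30)/(-694)) = (35*(6 + sqrt(8 + 35) + 6*35 + 35*sqrt(8 + 35)) + 1220)*((-8 + 30)/(-694)) = (35*(6 + sqrt(43) + 210 + 35*sqrt(43)) + 1220)*(22*(-1/694)) = (35*(216 + 36*sqrt(43)) + 1220)*(-11/347) = ((7560 + 1260*sqrt(43)) + 1220)*(-11/347) = (8780 + 1260*sqrt(43))*(-11/347) = -96580/347 - 13860*sqrt(43)/347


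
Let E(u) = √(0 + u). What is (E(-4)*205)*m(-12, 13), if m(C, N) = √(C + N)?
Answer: 410*I ≈ 410.0*I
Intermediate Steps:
E(u) = √u
(E(-4)*205)*m(-12, 13) = (√(-4)*205)*√(-12 + 13) = ((2*I)*205)*√1 = (410*I)*1 = 410*I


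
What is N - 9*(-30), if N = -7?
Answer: 263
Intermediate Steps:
N - 9*(-30) = -7 - 9*(-30) = -7 + 270 = 263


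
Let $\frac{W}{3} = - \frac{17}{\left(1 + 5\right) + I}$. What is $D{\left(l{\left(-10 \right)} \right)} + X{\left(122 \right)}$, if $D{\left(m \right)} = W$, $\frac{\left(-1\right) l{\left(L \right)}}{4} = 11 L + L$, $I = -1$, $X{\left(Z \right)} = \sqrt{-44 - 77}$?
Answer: $- \frac{51}{5} + 11 i \approx -10.2 + 11.0 i$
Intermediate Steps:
$X{\left(Z \right)} = 11 i$ ($X{\left(Z \right)} = \sqrt{-121} = 11 i$)
$l{\left(L \right)} = - 48 L$ ($l{\left(L \right)} = - 4 \left(11 L + L\right) = - 4 \cdot 12 L = - 48 L$)
$W = - \frac{51}{5}$ ($W = 3 \left(- \frac{17}{\left(1 + 5\right) - 1}\right) = 3 \left(- \frac{17}{6 - 1}\right) = 3 \left(- \frac{17}{5}\right) = - \frac{51}{5} \approx -10.2$)
$D{\left(m \right)} = - \frac{51}{5}$
$D{\left(l{\left(-10 \right)} \right)} + X{\left(122 \right)} = - \frac{51}{5} + 11 i$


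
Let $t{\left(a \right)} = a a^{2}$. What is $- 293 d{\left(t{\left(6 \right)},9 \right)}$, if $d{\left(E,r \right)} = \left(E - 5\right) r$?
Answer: $-556407$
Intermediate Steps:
$t{\left(a \right)} = a^{3}$
$d{\left(E,r \right)} = r \left(-5 + E\right)$ ($d{\left(E,r \right)} = \left(-5 + E\right) r = r \left(-5 + E\right)$)
$- 293 d{\left(t{\left(6 \right)},9 \right)} = - 293 \cdot 9 \left(-5 + 6^{3}\right) = - 293 \cdot 9 \left(-5 + 216\right) = - 293 \cdot 9 \cdot 211 = \left(-293\right) 1899 = -556407$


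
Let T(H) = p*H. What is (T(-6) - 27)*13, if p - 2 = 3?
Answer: -741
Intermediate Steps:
p = 5 (p = 2 + 3 = 5)
T(H) = 5*H
(T(-6) - 27)*13 = (5*(-6) - 27)*13 = (-30 - 27)*13 = -57*13 = -741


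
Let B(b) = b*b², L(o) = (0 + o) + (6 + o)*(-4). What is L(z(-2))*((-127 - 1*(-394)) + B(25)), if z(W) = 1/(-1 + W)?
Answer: -365516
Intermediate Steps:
L(o) = -24 - 3*o (L(o) = o + (-24 - 4*o) = -24 - 3*o)
B(b) = b³
L(z(-2))*((-127 - 1*(-394)) + B(25)) = (-24 - 3/(-1 - 2))*((-127 - 1*(-394)) + 25³) = (-24 - 3/(-3))*((-127 + 394) + 15625) = (-24 - 3*(-⅓))*(267 + 15625) = (-24 + 1)*15892 = -23*15892 = -365516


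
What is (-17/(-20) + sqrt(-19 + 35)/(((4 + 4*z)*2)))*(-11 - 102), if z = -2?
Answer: -791/20 ≈ -39.550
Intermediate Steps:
(-17/(-20) + sqrt(-19 + 35)/(((4 + 4*z)*2)))*(-11 - 102) = (-17/(-20) + sqrt(-19 + 35)/(((4 + 4*(-2))*2)))*(-11 - 102) = (-17*(-1/20) + sqrt(16)/(((4 - 8)*2)))*(-113) = (17/20 + 4/((-4*2)))*(-113) = (17/20 + 4/(-8))*(-113) = (17/20 + 4*(-1/8))*(-113) = (17/20 - 1/2)*(-113) = (7/20)*(-113) = -791/20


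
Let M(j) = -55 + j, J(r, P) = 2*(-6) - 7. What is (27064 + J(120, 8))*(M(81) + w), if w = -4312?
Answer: -115914870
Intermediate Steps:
J(r, P) = -19 (J(r, P) = -12 - 7 = -19)
(27064 + J(120, 8))*(M(81) + w) = (27064 - 19)*((-55 + 81) - 4312) = 27045*(26 - 4312) = 27045*(-4286) = -115914870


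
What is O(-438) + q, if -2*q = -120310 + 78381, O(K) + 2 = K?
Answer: 41049/2 ≈ 20525.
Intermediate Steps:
O(K) = -2 + K
q = 41929/2 (q = -(-120310 + 78381)/2 = -½*(-41929) = 41929/2 ≈ 20965.)
O(-438) + q = (-2 - 438) + 41929/2 = -440 + 41929/2 = 41049/2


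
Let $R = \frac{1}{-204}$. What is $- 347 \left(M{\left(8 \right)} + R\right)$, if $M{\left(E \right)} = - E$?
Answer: $\frac{566651}{204} \approx 2777.7$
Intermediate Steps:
$R = - \frac{1}{204} \approx -0.004902$
$- 347 \left(M{\left(8 \right)} + R\right) = - 347 \left(\left(-1\right) 8 - \frac{1}{204}\right) = - 347 \left(-8 - \frac{1}{204}\right) = \left(-347\right) \left(- \frac{1633}{204}\right) = \frac{566651}{204}$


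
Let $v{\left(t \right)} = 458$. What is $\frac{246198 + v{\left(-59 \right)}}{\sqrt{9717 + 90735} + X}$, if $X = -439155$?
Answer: $- \frac{36106738560}{64285671191} - \frac{493312 \sqrt{25113}}{192857013573} \approx -0.56207$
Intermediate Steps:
$\frac{246198 + v{\left(-59 \right)}}{\sqrt{9717 + 90735} + X} = \frac{246198 + 458}{\sqrt{9717 + 90735} - 439155} = \frac{246656}{\sqrt{100452} - 439155} = \frac{246656}{2 \sqrt{25113} - 439155} = \frac{246656}{-439155 + 2 \sqrt{25113}}$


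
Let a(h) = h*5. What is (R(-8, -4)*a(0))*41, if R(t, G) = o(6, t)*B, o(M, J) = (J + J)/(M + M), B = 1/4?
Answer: 0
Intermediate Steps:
B = ¼ (B = 1*(¼) = ¼ ≈ 0.25000)
o(M, J) = J/M (o(M, J) = (2*J)/((2*M)) = (2*J)*(1/(2*M)) = J/M)
R(t, G) = t/24 (R(t, G) = (t/6)*(¼) = t/24)
a(h) = 5*h
(R(-8, -4)*a(0))*41 = (((1/24)*(-8))*(5*0))*41 = -⅓*0*41 = 0*41 = 0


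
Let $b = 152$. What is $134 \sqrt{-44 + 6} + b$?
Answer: $152 + 134 i \sqrt{38} \approx 152.0 + 826.03 i$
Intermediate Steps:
$134 \sqrt{-44 + 6} + b = 134 \sqrt{-44 + 6} + 152 = 134 \sqrt{-38} + 152 = 134 i \sqrt{38} + 152 = 152 + 134 i \sqrt{38}$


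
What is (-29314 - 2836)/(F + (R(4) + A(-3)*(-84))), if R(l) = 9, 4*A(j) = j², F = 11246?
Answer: -16075/5533 ≈ -2.9053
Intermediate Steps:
A(j) = j²/4
(-29314 - 2836)/(F + (R(4) + A(-3)*(-84))) = (-29314 - 2836)/(11246 + (9 + ((¼)*(-3)²)*(-84))) = -32150/(11246 + (9 + ((¼)*9)*(-84))) = -32150/(11246 + (9 + (9/4)*(-84))) = -32150/(11246 + (9 - 189)) = -32150/(11246 - 180) = -32150/11066 = -32150*1/11066 = -16075/5533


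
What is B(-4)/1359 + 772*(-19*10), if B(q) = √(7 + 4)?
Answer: -146680 + √11/1359 ≈ -1.4668e+5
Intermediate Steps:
B(q) = √11
B(-4)/1359 + 772*(-19*10) = √11/1359 + 772*(-19*10) = √11*(1/1359) + 772*(-190) = √11/1359 - 146680 = -146680 + √11/1359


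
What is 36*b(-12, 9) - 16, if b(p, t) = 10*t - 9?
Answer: 2900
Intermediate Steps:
b(p, t) = -9 + 10*t
36*b(-12, 9) - 16 = 36*(-9 + 10*9) - 16 = 36*(-9 + 90) - 16 = 36*81 - 16 = 2916 - 16 = 2900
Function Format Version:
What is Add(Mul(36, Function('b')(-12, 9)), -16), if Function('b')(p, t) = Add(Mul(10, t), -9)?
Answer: 2900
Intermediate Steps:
Function('b')(p, t) = Add(-9, Mul(10, t))
Add(Mul(36, Function('b')(-12, 9)), -16) = Add(Mul(36, Add(-9, Mul(10, 9))), -16) = Add(Mul(36, Add(-9, 90)), -16) = Add(Mul(36, 81), -16) = Add(2916, -16) = 2900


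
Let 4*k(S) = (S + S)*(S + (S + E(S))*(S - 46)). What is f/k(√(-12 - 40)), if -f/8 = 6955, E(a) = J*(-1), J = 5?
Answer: -1391000/40421 + 190460*I*√13/40421 ≈ -34.413 + 16.989*I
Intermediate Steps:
E(a) = -5 (E(a) = 5*(-1) = -5)
f = -55640 (f = -8*6955 = -55640)
k(S) = S*(S + (-46 + S)*(-5 + S))/2 (k(S) = ((S + S)*(S + (S - 5)*(S - 46)))/4 = ((2*S)*(S + (-5 + S)*(-46 + S)))/4 = ((2*S)*(S + (-46 + S)*(-5 + S)))/4 = (2*S*(S + (-46 + S)*(-5 + S)))/4 = S*(S + (-46 + S)*(-5 + S))/2)
f/k(√(-12 - 40)) = -55640*2/(√(-12 - 40)*(230 + (√(-12 - 40))² - 50*√(-12 - 40))) = -55640*(-I*√13/(13*(230 + (√(-52))² - 100*I*√13))) = -55640*(-I*√13/(13*(230 + (2*I*√13)² - 100*I*√13))) = -55640*(-I*√13/(13*(230 - 52 - 100*I*√13))) = -55640*(-I*√13/(13*(178 - 100*I*√13))) = -(-4280)*I*√13/(178 - 100*I*√13) = 4280*I*√13/(178 - 100*I*√13)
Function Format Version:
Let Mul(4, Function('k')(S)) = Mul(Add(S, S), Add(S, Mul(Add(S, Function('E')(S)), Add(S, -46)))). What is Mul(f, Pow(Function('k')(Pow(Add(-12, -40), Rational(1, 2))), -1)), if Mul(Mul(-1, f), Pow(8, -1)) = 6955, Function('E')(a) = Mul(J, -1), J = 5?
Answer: Add(Rational(-1391000, 40421), Mul(Rational(190460, 40421), I, Pow(13, Rational(1, 2)))) ≈ Add(-34.413, Mul(16.989, I))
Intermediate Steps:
Function('E')(a) = -5 (Function('E')(a) = Mul(5, -1) = -5)
f = -55640 (f = Mul(-8, 6955) = -55640)
Function('k')(S) = Mul(Rational(1, 2), S, Add(S, Mul(Add(-46, S), Add(-5, S)))) (Function('k')(S) = Mul(Rational(1, 4), Mul(Add(S, S), Add(S, Mul(Add(S, -5), Add(S, -46))))) = Mul(Rational(1, 4), Mul(Mul(2, S), Add(S, Mul(Add(-5, S), Add(-46, S))))) = Mul(Rational(1, 4), Mul(Mul(2, S), Add(S, Mul(Add(-46, S), Add(-5, S))))) = Mul(Rational(1, 4), Mul(2, S, Add(S, Mul(Add(-46, S), Add(-5, S))))) = Mul(Rational(1, 2), S, Add(S, Mul(Add(-46, S), Add(-5, S)))))
Mul(f, Pow(Function('k')(Pow(Add(-12, -40), Rational(1, 2))), -1)) = Mul(-55640, Pow(Mul(Rational(1, 2), Pow(Add(-12, -40), Rational(1, 2)), Add(230, Pow(Pow(Add(-12, -40), Rational(1, 2)), 2), Mul(-50, Pow(Add(-12, -40), Rational(1, 2))))), -1)) = Mul(-55640, Pow(Mul(Rational(1, 2), Pow(-52, Rational(1, 2)), Add(230, Pow(Pow(-52, Rational(1, 2)), 2), Mul(-50, Pow(-52, Rational(1, 2))))), -1)) = Mul(-55640, Pow(Mul(Rational(1, 2), Mul(2, I, Pow(13, Rational(1, 2))), Add(230, Pow(Mul(2, I, Pow(13, Rational(1, 2))), 2), Mul(-50, Mul(2, I, Pow(13, Rational(1, 2)))))), -1)) = Mul(-55640, Pow(Mul(Rational(1, 2), Mul(2, I, Pow(13, Rational(1, 2))), Add(230, -52, Mul(-100, I, Pow(13, Rational(1, 2))))), -1)) = Mul(-55640, Pow(Mul(Rational(1, 2), Mul(2, I, Pow(13, Rational(1, 2))), Add(178, Mul(-100, I, Pow(13, Rational(1, 2))))), -1)) = Mul(-55640, Pow(Mul(I, Pow(13, Rational(1, 2)), Add(178, Mul(-100, I, Pow(13, Rational(1, 2))))), -1)) = Mul(-55640, Mul(Rational(-1, 13), I, Pow(13, Rational(1, 2)), Pow(Add(178, Mul(-100, I, Pow(13, Rational(1, 2)))), -1))) = Mul(4280, I, Pow(13, Rational(1, 2)), Pow(Add(178, Mul(-100, I, Pow(13, Rational(1, 2)))), -1))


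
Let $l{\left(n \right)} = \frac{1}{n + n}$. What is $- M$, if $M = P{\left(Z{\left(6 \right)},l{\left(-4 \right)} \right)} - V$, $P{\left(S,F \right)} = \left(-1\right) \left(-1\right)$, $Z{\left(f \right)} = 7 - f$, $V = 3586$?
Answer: $3585$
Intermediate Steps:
$l{\left(n \right)} = \frac{1}{2 n}$
$P{\left(S,F \right)} = 1$
$M = -3585$ ($M = 1 - 3586 = -3585$)
$- M = \left(-1\right) \left(-3585\right) = 3585$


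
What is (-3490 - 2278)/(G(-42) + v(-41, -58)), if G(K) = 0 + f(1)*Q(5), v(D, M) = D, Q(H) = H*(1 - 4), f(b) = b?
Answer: 103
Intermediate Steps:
Q(H) = -3*H (Q(H) = H*(-3) = -3*H)
G(K) = -15 (G(K) = 0 + 1*(-3*5) = 0 + 1*(-15) = 0 - 15 = -15)
(-3490 - 2278)/(G(-42) + v(-41, -58)) = (-3490 - 2278)/(-15 - 41) = -5768/(-56) = -5768*(-1/56) = 103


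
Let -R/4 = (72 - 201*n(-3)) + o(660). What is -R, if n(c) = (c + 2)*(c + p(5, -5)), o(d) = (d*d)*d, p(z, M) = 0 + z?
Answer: 1149985896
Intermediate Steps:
p(z, M) = z
o(d) = d³ (o(d) = d²*d = d³)
n(c) = (2 + c)*(5 + c) (n(c) = (c + 2)*(c + 5) = (2 + c)*(5 + c))
R = -1149985896 (R = -4*((72 - 201*(10 + (-3)² + 7*(-3))) + 660³) = -4*((72 - 201*(10 + 9 - 21)) + 287496000) = -4*((72 - 201*(-2)) + 287496000) = -4*((72 + 402) + 287496000) = -4*(474 + 287496000) = -4*287496474 = -1149985896)
-R = -1*(-1149985896) = 1149985896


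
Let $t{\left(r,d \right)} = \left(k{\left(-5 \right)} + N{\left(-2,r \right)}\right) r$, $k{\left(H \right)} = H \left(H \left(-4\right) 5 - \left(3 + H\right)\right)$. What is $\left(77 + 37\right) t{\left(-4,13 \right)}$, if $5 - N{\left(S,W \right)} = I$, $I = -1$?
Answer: $229824$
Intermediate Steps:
$N{\left(S,W \right)} = 6$ ($N{\left(S,W \right)} = 5 - -1 = 5 + 1 = 6$)
$k{\left(H \right)} = H \left(-3 - 21 H\right)$ ($k{\left(H \right)} = H \left(- 4 H 5 - \left(3 + H\right)\right) = H \left(- 20 H - \left(3 + H\right)\right) = H \left(-3 - 21 H\right)$)
$t{\left(r,d \right)} = - 504 r$ ($t{\left(r,d \right)} = \left(\left(-3\right) \left(-5\right) \left(1 + 7 \left(-5\right)\right) + 6\right) r = \left(\left(-3\right) \left(-5\right) \left(1 - 35\right) + 6\right) r = \left(\left(-3\right) \left(-5\right) \left(-34\right) + 6\right) r = \left(-510 + 6\right) r = - 504 r$)
$\left(77 + 37\right) t{\left(-4,13 \right)} = \left(77 + 37\right) \left(\left(-504\right) \left(-4\right)\right) = 114 \cdot 2016 = 229824$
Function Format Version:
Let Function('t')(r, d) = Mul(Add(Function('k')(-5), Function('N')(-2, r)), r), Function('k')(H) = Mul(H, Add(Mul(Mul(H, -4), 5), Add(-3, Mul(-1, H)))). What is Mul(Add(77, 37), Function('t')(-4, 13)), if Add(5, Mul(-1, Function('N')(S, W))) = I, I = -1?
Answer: 229824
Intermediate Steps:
Function('N')(S, W) = 6 (Function('N')(S, W) = Add(5, Mul(-1, -1)) = Add(5, 1) = 6)
Function('k')(H) = Mul(H, Add(-3, Mul(-21, H))) (Function('k')(H) = Mul(H, Add(Mul(Mul(-4, H), 5), Add(-3, Mul(-1, H)))) = Mul(H, Add(Mul(-20, H), Add(-3, Mul(-1, H)))) = Mul(H, Add(-3, Mul(-21, H))))
Function('t')(r, d) = Mul(-504, r) (Function('t')(r, d) = Mul(Add(Mul(-3, -5, Add(1, Mul(7, -5))), 6), r) = Mul(Add(Mul(-3, -5, Add(1, -35)), 6), r) = Mul(Add(Mul(-3, -5, -34), 6), r) = Mul(Add(-510, 6), r) = Mul(-504, r))
Mul(Add(77, 37), Function('t')(-4, 13)) = Mul(Add(77, 37), Mul(-504, -4)) = Mul(114, 2016) = 229824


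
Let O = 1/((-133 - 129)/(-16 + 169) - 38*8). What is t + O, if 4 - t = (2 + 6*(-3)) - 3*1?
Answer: 1075649/46774 ≈ 22.997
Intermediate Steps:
O = -153/46774 (O = 1/(-262/153 - 304) = 1/(-46774/153) = -153/46774 ≈ -0.0032710)
t = 23 (t = 4 - ((2 + 6*(-3)) - 3*1) = 4 - ((2 - 18) - 3) = 4 - (-16 - 3) = 4 - 1*(-19) = 4 + 19 = 23)
t + O = 23 - 153/46774 = 1075649/46774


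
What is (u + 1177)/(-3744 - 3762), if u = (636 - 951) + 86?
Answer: -158/1251 ≈ -0.12630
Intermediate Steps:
u = -229 (u = -315 + 86 = -229)
(u + 1177)/(-3744 - 3762) = (-229 + 1177)/(-3744 - 3762) = 948/(-7506) = 948*(-1/7506) = -158/1251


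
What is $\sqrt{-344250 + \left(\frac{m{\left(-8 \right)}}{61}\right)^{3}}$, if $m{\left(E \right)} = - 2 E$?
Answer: $\frac{i \sqrt{4766430514394}}{3721} \approx 586.73 i$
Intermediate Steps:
$\sqrt{-344250 + \left(\frac{m{\left(-8 \right)}}{61}\right)^{3}} = \sqrt{-344250 + \left(\frac{\left(-2\right) \left(-8\right)}{61}\right)^{3}} = \sqrt{-344250 + \left(16 \cdot \frac{1}{61}\right)^{3}} = \sqrt{-344250 + \left(\frac{16}{61}\right)^{3}} = \sqrt{-344250 + \frac{4096}{226981}} = \sqrt{- \frac{78138205154}{226981}} = \frac{i \sqrt{4766430514394}}{3721}$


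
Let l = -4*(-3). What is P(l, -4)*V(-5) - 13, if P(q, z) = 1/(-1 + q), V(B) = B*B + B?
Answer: -123/11 ≈ -11.182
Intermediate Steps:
V(B) = B + B² (V(B) = B² + B = B + B²)
l = 12
P(l, -4)*V(-5) - 13 = (-5*(1 - 5))/(-1 + 12) - 13 = (-5*(-4))/11 - 13 = (1/11)*20 - 13 = 20/11 - 13 = -123/11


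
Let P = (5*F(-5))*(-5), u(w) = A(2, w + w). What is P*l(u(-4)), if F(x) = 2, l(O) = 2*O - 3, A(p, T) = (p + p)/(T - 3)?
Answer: 2050/11 ≈ 186.36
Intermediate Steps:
A(p, T) = 2*p/(-3 + T) (A(p, T) = (2*p)/(-3 + T) = 2*p/(-3 + T))
u(w) = 4/(-3 + 2*w) (u(w) = 2*2/(-3 + (w + w)) = 2*2/(-3 + 2*w) = 4/(-3 + 2*w))
l(O) = -3 + 2*O
P = -50 (P = (5*2)*(-5) = 10*(-5) = -50)
P*l(u(-4)) = -50*(-3 + 2*(4/(-3 + 2*(-4)))) = -50*(-3 + 2*(4/(-3 - 8))) = -50*(-3 + 2*(4/(-11))) = -50*(-3 + 2*(4*(-1/11))) = -50*(-3 + 2*(-4/11)) = -50*(-3 - 8/11) = -50*(-41/11) = 2050/11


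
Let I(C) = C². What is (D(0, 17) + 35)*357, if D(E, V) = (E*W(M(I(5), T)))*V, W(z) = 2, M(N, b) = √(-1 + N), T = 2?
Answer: 12495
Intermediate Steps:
D(E, V) = 2*E*V (D(E, V) = (E*2)*V = (2*E)*V = 2*E*V)
(D(0, 17) + 35)*357 = (2*0*17 + 35)*357 = (0 + 35)*357 = 35*357 = 12495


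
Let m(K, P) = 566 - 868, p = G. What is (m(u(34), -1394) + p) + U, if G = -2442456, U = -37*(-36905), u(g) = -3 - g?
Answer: -1077273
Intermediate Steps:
U = 1365485
p = -2442456
m(K, P) = -302
(m(u(34), -1394) + p) + U = (-302 - 2442456) + 1365485 = -2442758 + 1365485 = -1077273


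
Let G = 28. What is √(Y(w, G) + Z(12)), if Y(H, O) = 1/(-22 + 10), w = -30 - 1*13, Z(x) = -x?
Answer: I*√435/6 ≈ 3.4761*I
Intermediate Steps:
w = -43 (w = -30 - 13 = -43)
Y(H, O) = -1/12 (Y(H, O) = 1/(-12) = -1/12)
√(Y(w, G) + Z(12)) = √(-1/12 - 1*12) = √(-1/12 - 12) = √(-145/12) = I*√435/6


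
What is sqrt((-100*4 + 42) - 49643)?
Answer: I*sqrt(50001) ≈ 223.61*I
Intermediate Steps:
sqrt((-100*4 + 42) - 49643) = sqrt((-400 + 42) - 49643) = sqrt(-358 - 49643) = sqrt(-50001) = I*sqrt(50001)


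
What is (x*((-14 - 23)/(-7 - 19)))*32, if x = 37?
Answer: 21904/13 ≈ 1684.9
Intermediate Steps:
(x*((-14 - 23)/(-7 - 19)))*32 = (37*((-14 - 23)/(-7 - 19)))*32 = (37*(-37/(-26)))*32 = (37*(-37*(-1/26)))*32 = (37*(37/26))*32 = (1369/26)*32 = 21904/13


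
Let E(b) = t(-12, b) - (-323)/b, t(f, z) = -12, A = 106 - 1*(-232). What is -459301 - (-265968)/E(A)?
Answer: -1804467817/3733 ≈ -4.8338e+5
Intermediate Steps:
A = 338 (A = 106 + 232 = 338)
E(b) = -12 + 323/b (E(b) = -12 - (-323)/b = -12 + 323/b)
-459301 - (-265968)/E(A) = -459301 - (-265968)/(-12 + 323/338) = -459301 - (-265968)/(-3733/338) = -459301 - (-265968)*(-338)/3733 = -459301 - 1*89897184/3733 = -459301 - 89897184/3733 = -1804467817/3733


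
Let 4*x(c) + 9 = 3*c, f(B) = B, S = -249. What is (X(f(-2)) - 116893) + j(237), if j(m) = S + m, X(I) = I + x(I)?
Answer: -467643/4 ≈ -1.1691e+5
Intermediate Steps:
x(c) = -9/4 + 3*c/4 (x(c) = -9/4 + (3*c)/4 = -9/4 + 3*c/4)
X(I) = -9/4 + 7*I/4 (X(I) = I + (-9/4 + 3*I/4) = -9/4 + 7*I/4)
j(m) = -249 + m
(X(f(-2)) - 116893) + j(237) = ((-9/4 + (7/4)*(-2)) - 116893) + (-249 + 237) = ((-9/4 - 7/2) - 116893) - 12 = (-23/4 - 116893) - 12 = -467595/4 - 12 = -467643/4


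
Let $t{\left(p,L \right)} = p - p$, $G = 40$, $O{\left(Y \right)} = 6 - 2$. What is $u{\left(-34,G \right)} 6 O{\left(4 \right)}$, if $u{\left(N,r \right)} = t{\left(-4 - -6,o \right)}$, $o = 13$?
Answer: $0$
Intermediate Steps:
$O{\left(Y \right)} = 4$
$t{\left(p,L \right)} = 0$
$u{\left(N,r \right)} = 0$
$u{\left(-34,G \right)} 6 O{\left(4 \right)} = 0 \cdot 6 \cdot 4 = 0 \cdot 24 = 0$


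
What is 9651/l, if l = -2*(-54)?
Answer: 3217/36 ≈ 89.361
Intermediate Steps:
l = 108
9651/l = 9651/108 = 9651*(1/108) = 3217/36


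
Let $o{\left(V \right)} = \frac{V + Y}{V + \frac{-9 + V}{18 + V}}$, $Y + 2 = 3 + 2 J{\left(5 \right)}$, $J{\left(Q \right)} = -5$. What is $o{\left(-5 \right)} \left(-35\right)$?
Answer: $- \frac{6370}{79} \approx -80.633$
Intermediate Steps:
$Y = -9$ ($Y = -2 + \left(3 + 2 \left(-5\right)\right) = -2 + \left(3 - 10\right) = -2 - 7 = -9$)
$o{\left(V \right)} = \frac{-9 + V}{V + \frac{-9 + V}{18 + V}}$ ($o{\left(V \right)} = \frac{V - 9}{V + \frac{-9 + V}{18 + V}} = \frac{-9 + V}{V + \frac{-9 + V}{18 + V}}$)
$o{\left(-5 \right)} \left(-35\right) = \frac{-162 + \left(-5\right)^{2} + 9 \left(-5\right)}{-9 + \left(-5\right)^{2} + 19 \left(-5\right)} \left(-35\right) = \frac{-162 + 25 - 45}{-9 + 25 - 95} \left(-35\right) = \frac{1}{-79} \left(-182\right) \left(-35\right) = \left(- \frac{1}{79}\right) \left(-182\right) \left(-35\right) = \frac{182}{79} \left(-35\right) = - \frac{6370}{79}$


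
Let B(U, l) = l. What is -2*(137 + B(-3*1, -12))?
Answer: -250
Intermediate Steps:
-2*(137 + B(-3*1, -12)) = -2*(137 - 12) = -2*125 = -250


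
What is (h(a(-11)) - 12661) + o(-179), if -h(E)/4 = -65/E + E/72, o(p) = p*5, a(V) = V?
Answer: -2688647/198 ≈ -13579.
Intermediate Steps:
o(p) = 5*p
h(E) = 260/E - E/18 (h(E) = -4*(-65/E + E/72) = 260/E - E/18)
(h(a(-11)) - 12661) + o(-179) = ((260/(-11) - 1/18*(-11)) - 12661) + 5*(-179) = ((260*(-1/11) + 11/18) - 12661) - 895 = ((-260/11 + 11/18) - 12661) - 895 = (-4559/198 - 12661) - 895 = -2511437/198 - 895 = -2688647/198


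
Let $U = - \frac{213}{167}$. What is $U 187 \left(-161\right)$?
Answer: $\frac{6412791}{167} \approx 38400.0$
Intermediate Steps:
$U = - \frac{213}{167}$ ($U = \left(-213\right) \frac{1}{167} = - \frac{213}{167} \approx -1.2754$)
$U 187 \left(-161\right) = \left(- \frac{213}{167}\right) 187 \left(-161\right) = \left(- \frac{39831}{167}\right) \left(-161\right) = \frac{6412791}{167}$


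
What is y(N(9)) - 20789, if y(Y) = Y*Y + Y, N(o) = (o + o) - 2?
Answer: -20517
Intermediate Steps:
N(o) = -2 + 2*o (N(o) = 2*o - 2 = -2 + 2*o)
y(Y) = Y + Y**2 (y(Y) = Y**2 + Y = Y + Y**2)
y(N(9)) - 20789 = (-2 + 2*9)*(1 + (-2 + 2*9)) - 20789 = (-2 + 18)*(1 + (-2 + 18)) - 20789 = 16*(1 + 16) - 20789 = 16*17 - 20789 = 272 - 20789 = -20517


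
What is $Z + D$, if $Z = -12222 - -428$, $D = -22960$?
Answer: $-34754$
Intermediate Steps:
$Z = -11794$ ($Z = -12222 + 428 = -11794$)
$Z + D = -11794 - 22960 = -34754$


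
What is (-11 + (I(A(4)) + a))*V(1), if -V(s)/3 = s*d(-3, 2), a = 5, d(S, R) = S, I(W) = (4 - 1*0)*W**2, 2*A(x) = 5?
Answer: 171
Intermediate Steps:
A(x) = 5/2 (A(x) = (1/2)*5 = 5/2)
I(W) = 4*W**2 (I(W) = (4 + 0)*W**2 = 4*W**2)
V(s) = 9*s (V(s) = -3*s*(-3) = -(-9)*s = 9*s)
(-11 + (I(A(4)) + a))*V(1) = (-11 + (4*(5/2)**2 + 5))*(9*1) = (-11 + (4*(25/4) + 5))*9 = (-11 + (25 + 5))*9 = (-11 + 30)*9 = 19*9 = 171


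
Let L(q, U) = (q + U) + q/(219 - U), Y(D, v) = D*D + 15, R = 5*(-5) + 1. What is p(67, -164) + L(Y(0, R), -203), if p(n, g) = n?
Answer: -51047/422 ≈ -120.96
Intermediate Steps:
R = -24 (R = -25 + 1 = -24)
Y(D, v) = 15 + D² (Y(D, v) = D² + 15 = 15 + D²)
L(q, U) = U + q + q/(219 - U) (L(q, U) = (U + q) + q/(219 - U) = U + q + q/(219 - U))
p(67, -164) + L(Y(0, R), -203) = 67 + ((-203)² - 220*(15 + 0²) - 219*(-203) - 203*(15 + 0²))/(-219 - 203) = 67 + (41209 - 220*(15 + 0) + 44457 - 203*(15 + 0))/(-422) = 67 - (41209 - 220*15 + 44457 - 203*15)/422 = 67 - (41209 - 3300 + 44457 - 3045)/422 = 67 - 1/422*79321 = 67 - 79321/422 = -51047/422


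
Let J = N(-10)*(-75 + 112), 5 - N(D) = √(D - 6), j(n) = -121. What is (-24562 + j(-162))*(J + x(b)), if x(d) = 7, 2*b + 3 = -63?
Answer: -4739136 + 3653084*I ≈ -4.7391e+6 + 3.6531e+6*I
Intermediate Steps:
b = -33 (b = -3/2 + (½)*(-63) = -3/2 - 63/2 = -33)
N(D) = 5 - √(-6 + D) (N(D) = 5 - √(D - 6) = 5 - √(-6 + D))
J = 185 - 148*I (J = (5 - √(-6 - 10))*(-75 + 112) = (5 - √(-16))*37 = (5 - 4*I)*37 = 185 - 148*I ≈ 185.0 - 148.0*I)
(-24562 + j(-162))*(J + x(b)) = (-24562 - 121)*((185 - 148*I) + 7) = -24683*(192 - 148*I) = -4739136 + 3653084*I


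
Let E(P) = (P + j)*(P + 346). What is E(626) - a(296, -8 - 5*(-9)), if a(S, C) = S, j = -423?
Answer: 197020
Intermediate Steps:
E(P) = (-423 + P)*(346 + P) (E(P) = (P - 423)*(P + 346) = (-423 + P)*(346 + P))
E(626) - a(296, -8 - 5*(-9)) = (-146358 + 626**2 - 77*626) - 1*296 = (-146358 + 391876 - 48202) - 296 = 197316 - 296 = 197020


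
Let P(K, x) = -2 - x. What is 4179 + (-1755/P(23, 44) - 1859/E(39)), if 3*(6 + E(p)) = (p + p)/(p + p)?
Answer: 3554355/782 ≈ 4545.2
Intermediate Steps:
E(p) = -17/3 (E(p) = -6 + ((p + p)/(p + p))/3 = -6 + ((2*p)/((2*p)))/3 = -6 + ((2*p)*(1/(2*p)))/3 = -6 + (1/3)*1 = -6 + 1/3 = -17/3)
4179 + (-1755/P(23, 44) - 1859/E(39)) = 4179 + (-1755/(-2 - 1*44) - 1859/(-17/3)) = 4179 + (-1755/(-2 - 44) - 1859*(-3/17)) = 4179 + (-1755/(-46) + 5577/17) = 4179 + (-1755*(-1/46) + 5577/17) = 4179 + (1755/46 + 5577/17) = 4179 + 286377/782 = 3554355/782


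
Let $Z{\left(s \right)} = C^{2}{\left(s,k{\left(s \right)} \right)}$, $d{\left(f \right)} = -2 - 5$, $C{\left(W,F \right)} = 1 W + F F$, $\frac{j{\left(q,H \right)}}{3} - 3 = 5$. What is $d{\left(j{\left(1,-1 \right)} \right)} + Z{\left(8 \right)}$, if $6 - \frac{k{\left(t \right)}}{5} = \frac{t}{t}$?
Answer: $400682$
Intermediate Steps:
$j{\left(q,H \right)} = 24$ ($j{\left(q,H \right)} = 9 + 3 \cdot 5 = 9 + 15 = 24$)
$k{\left(t \right)} = 25$ ($k{\left(t \right)} = 30 - 5 \frac{t}{t} = 30 - 5 = 25$)
$C{\left(W,F \right)} = W + F^{2}$
$d{\left(f \right)} = -7$ ($d{\left(f \right)} = -2 - 5 = -7$)
$Z{\left(s \right)} = \left(625 + s\right)^{2}$ ($Z{\left(s \right)} = \left(s + 25^{2}\right)^{2} = \left(s + 625\right)^{2} = \left(625 + s\right)^{2}$)
$d{\left(j{\left(1,-1 \right)} \right)} + Z{\left(8 \right)} = -7 + \left(625 + 8\right)^{2} = -7 + 633^{2} = -7 + 400689 = 400682$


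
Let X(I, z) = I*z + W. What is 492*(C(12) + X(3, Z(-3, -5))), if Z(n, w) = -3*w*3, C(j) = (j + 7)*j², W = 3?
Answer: 1414008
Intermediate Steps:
C(j) = j²*(7 + j) (C(j) = (7 + j)*j² = j²*(7 + j))
Z(n, w) = -9*w
X(I, z) = 3 + I*z (X(I, z) = I*z + 3 = 3 + I*z)
492*(C(12) + X(3, Z(-3, -5))) = 492*(12²*(7 + 12) + (3 + 3*(-9*(-5)))) = 492*(144*19 + (3 + 3*45)) = 492*(2736 + (3 + 135)) = 492*(2736 + 138) = 492*2874 = 1414008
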